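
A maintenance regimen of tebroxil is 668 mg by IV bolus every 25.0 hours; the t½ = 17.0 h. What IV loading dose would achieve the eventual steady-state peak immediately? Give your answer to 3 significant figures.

k = ln 2 / 17.0 = 0.04077 h⁻¹
Accumulation ratio R = 1 / (1 − e^(−kτ)) = 1 / (1 − e^(−0.04077×25.0)) = 1 / (1 − 0.3608) = 1.565
Loading dose = maintenance dose × R = 668 × 1.565 ≈ 1050 mg

1050 mg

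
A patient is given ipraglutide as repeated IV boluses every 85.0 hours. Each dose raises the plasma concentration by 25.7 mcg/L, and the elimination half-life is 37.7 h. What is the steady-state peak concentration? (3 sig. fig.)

k = ln 2 / 37.7 = 0.01839 h⁻¹
Fraction remaining after one interval: e^(−kτ) = e^(−0.01839 × 85.0) = 0.2095
R = 1 / (1 − 0.2095) = 1.265
Css,max = 25.7 × 1.265 ≈ 32.5 mcg/L

32.5 mcg/L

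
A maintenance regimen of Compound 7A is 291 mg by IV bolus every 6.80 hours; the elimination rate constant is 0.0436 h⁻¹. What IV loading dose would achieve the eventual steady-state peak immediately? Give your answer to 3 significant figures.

1130 mg

Accumulation ratio R = 1 / (1 − e^(−kτ)) = 1 / (1 − e^(−0.04360×6.80)) = 1 / (1 − 0.7434) = 3.898
Loading dose = maintenance dose × R = 291 × 3.898 ≈ 1130 mg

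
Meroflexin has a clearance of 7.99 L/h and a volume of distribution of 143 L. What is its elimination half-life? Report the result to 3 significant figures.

12.4 hours

k = CL / V = 7.99 / 143 = 0.05587 h⁻¹
t½ = ln 2 / k = ln 2 / 0.05587 ≈ 12.4 hours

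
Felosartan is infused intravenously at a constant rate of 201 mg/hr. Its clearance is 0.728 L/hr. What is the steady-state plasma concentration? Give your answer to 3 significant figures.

276 µg/mL

Css = infusion rate / CL = 201 / 0.728 ≈ 276 µg/mL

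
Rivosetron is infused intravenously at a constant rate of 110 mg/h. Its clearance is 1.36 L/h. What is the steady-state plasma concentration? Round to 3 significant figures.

Css = infusion rate / CL = 110 / 1.36 ≈ 80.9 mg/L

80.9 mg/L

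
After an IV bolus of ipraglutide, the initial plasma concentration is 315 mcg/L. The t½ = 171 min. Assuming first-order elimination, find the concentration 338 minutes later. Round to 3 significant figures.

80.0 mcg/L

k = ln 2 / 171 = 0.004053 min⁻¹
338 min is 1.977 half-lives, so C = 315 × (1/2)^1.977 = 315 × 0.2541 ≈ 80.0 mcg/L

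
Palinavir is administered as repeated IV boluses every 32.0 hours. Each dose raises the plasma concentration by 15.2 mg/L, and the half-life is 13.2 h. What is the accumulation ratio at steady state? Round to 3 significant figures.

k = ln 2 / 13.2 = 0.05251 h⁻¹
Fraction remaining after one interval: e^(−kτ) = e^(−0.05251 × 32.0) = 0.1863
R = 1 / (1 − 0.1863) = 1 / 0.8137 ≈ 1.23

1.23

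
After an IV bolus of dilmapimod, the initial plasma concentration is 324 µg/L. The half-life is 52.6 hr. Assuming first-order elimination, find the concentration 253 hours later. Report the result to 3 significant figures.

k = ln 2 / 52.6 = 0.01318 hr⁻¹
C(t) = C₀ e^(−kt) = 324 × e^(−0.01318 × 253) = 324 × e^(−3.334) = 324 × 0.03565 ≈ 11.6 µg/L

11.6 µg/L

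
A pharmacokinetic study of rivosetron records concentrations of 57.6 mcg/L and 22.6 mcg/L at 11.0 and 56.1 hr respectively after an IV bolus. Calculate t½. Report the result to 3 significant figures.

k = ln(C₁/C₂) / (t₂ − t₁) = ln(57.6/22.6) / (56.1 − 11.0)
  = 0.9356 / 45.10 = 0.02074 hr⁻¹
t½ = ln 2 / k = ln 2 / 0.02074 ≈ 33.4 hours

33.4 hours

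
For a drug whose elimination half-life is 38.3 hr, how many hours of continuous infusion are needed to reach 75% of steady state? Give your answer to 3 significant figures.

76.6 hours

k = ln 2 / 38.3 = 0.01810 hr⁻¹
f = 1 − e^(−kt)  ⇒  t = −ln(1 − f) / k
t = −ln(1 − 0.75) / 0.01810 = 1.386 / 0.01810 ≈ 76.6 hours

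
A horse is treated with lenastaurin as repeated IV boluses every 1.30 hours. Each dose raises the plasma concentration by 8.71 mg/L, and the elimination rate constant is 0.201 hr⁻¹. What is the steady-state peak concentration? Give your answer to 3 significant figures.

37.9 mg/L

Fraction remaining after one interval: e^(−kτ) = e^(−0.2010 × 1.30) = 0.7700
R = 1 / (1 − 0.7700) = 4.349
Css,max = 8.71 × 4.349 ≈ 37.9 mg/L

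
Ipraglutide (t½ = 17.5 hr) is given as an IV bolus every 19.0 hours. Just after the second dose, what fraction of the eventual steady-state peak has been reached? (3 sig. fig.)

k = ln 2 / 17.5 = 0.03961 hr⁻¹
f_n = 1 − e^(−nkτ) = 1 − e^(−2 × 0.03961 × 19.0) = 1 − e^(−1.505) = 1 − 0.2220 ≈ 0.778

0.778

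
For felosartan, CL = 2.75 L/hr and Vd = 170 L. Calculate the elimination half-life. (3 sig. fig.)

42.8 hours

k = CL / V = 2.75 / 170 = 0.01618 hr⁻¹
t½ = ln 2 / k = ln 2 / 0.01618 ≈ 42.8 hours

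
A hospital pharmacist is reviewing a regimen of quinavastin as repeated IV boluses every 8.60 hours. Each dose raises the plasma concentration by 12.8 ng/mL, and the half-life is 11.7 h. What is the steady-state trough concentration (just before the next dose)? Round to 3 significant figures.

k = ln 2 / 11.7 = 0.05924 h⁻¹
Fraction remaining after one interval: e^(−kτ) = e^(−0.05924 × 8.60) = 0.6008
R = 1 / (1 − 0.6008) = 2.505
Css,max = 12.8 × 2.505 = 32.06 ng/mL
Css,min = Css,max × e^(−kτ) = 32.06 × 0.6008 ≈ 19.3 ng/mL

19.3 ng/mL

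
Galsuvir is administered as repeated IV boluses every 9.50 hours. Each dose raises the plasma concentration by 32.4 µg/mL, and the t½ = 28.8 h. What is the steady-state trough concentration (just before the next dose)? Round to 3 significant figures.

126 µg/mL

k = ln 2 / 28.8 = 0.02407 h⁻¹
Fraction remaining after one interval: e^(−kτ) = e^(−0.02407 × 9.50) = 0.7956
R = 1 / (1 − 0.7956) = 4.893
Css,max = 32.4 × 4.893 = 158.5 µg/mL
Css,min = Css,max × e^(−kτ) = 158.5 × 0.7956 ≈ 126 µg/mL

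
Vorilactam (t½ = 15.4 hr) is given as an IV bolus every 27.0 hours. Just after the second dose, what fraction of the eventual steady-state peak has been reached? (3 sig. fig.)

k = ln 2 / 15.4 = 0.04501 hr⁻¹
f_n = 1 − e^(−nkτ) = 1 − e^(−2 × 0.04501 × 27.0) = 1 − e^(−2.431) = 1 − 0.08799 ≈ 0.912

0.912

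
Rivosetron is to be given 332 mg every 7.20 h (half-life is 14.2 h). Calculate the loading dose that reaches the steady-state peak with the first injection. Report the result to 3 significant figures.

1120 mg

k = ln 2 / 14.2 = 0.04881 h⁻¹
Accumulation ratio R = 1 / (1 − e^(−kτ)) = 1 / (1 − e^(−0.04881×7.20)) = 1 / (1 − 0.7037) = 3.375
Loading dose = maintenance dose × R = 332 × 3.375 ≈ 1120 mg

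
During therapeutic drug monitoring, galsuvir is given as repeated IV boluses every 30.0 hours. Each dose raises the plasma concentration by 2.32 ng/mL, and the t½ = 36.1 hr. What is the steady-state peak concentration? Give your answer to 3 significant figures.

5.30 ng/mL

k = ln 2 / 36.1 = 0.01920 hr⁻¹
Fraction remaining after one interval: e^(−kτ) = e^(−0.01920 × 30.0) = 0.5621
R = 1 / (1 − 0.5621) = 2.284
Css,max = 2.32 × 2.284 ≈ 5.30 ng/mL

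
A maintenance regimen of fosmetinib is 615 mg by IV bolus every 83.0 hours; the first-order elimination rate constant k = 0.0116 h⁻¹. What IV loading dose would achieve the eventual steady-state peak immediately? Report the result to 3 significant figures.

Accumulation ratio R = 1 / (1 − e^(−kτ)) = 1 / (1 − e^(−0.01160×83.0)) = 1 / (1 − 0.3818) = 1.618
Loading dose = maintenance dose × R = 615 × 1.618 ≈ 995 mg

995 mg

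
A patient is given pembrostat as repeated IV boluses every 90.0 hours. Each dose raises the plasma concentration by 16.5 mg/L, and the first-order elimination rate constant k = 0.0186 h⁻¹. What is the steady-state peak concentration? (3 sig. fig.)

20.3 mg/L

Fraction remaining after one interval: e^(−kτ) = e^(−0.01860 × 90.0) = 0.1875
R = 1 / (1 − 0.1875) = 1.231
Css,max = 16.5 × 1.231 ≈ 20.3 mg/L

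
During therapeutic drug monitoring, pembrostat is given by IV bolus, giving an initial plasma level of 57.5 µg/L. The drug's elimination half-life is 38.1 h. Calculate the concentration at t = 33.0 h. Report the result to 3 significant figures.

k = ln 2 / 38.1 = 0.01819 h⁻¹
33.0 h is 0.8661 half-lives, so C = 57.5 × (1/2)^0.8661 = 57.5 × 0.5486 ≈ 31.5 µg/L

31.5 µg/L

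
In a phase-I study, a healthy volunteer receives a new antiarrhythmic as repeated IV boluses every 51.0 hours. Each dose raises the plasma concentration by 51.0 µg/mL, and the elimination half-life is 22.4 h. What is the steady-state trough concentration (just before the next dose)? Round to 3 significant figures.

k = ln 2 / 22.4 = 0.03094 h⁻¹
Fraction remaining after one interval: e^(−kτ) = e^(−0.03094 × 51.0) = 0.2064
R = 1 / (1 − 0.2064) = 1.260
Css,max = 51.0 × 1.260 = 64.26 µg/mL
Css,min = Css,max × e^(−kτ) = 64.26 × 0.2064 ≈ 13.3 µg/mL

13.3 µg/mL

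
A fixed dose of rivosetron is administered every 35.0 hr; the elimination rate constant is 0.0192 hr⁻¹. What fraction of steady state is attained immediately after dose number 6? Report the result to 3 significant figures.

f_n = 1 − e^(−nkτ) = 1 − e^(−6 × 0.01920 × 35.0) = 1 − e^(−4.032) = 1 − 0.01774 ≈ 0.982

0.982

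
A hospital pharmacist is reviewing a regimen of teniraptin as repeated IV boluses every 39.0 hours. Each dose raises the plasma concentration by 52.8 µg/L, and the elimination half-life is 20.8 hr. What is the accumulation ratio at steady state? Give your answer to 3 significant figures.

k = ln 2 / 20.8 = 0.03332 hr⁻¹
Fraction remaining after one interval: e^(−kτ) = e^(−0.03332 × 39.0) = 0.2726
R = 1 / (1 − 0.2726) = 1 / 0.7274 ≈ 1.37

1.37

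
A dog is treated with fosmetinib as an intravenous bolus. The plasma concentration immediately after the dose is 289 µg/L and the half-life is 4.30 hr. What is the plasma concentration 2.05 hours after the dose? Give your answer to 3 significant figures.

208 µg/L

k = ln 2 / 4.30 = 0.1612 hr⁻¹
2.05 hr is 0.4767 half-lives, so C = 289 × (1/2)^0.4767 = 289 × 0.7186 ≈ 208 µg/L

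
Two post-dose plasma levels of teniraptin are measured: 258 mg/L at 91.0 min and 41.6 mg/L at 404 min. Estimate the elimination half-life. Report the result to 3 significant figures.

119 minutes

k = ln(C₁/C₂) / (t₂ − t₁) = ln(258/41.6) / (404 − 91.0)
  = 1.825 / 313.0 = 0.005830 min⁻¹
t½ = ln 2 / k = ln 2 / 0.005830 ≈ 119 minutes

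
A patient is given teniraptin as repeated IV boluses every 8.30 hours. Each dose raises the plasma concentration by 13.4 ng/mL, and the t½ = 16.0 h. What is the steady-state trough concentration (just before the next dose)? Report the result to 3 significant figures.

k = ln 2 / 16.0 = 0.04332 h⁻¹
Fraction remaining after one interval: e^(−kτ) = e^(−0.04332 × 8.30) = 0.6980
R = 1 / (1 − 0.6980) = 3.311
Css,max = 13.4 × 3.311 = 44.37 ng/mL
Css,min = Css,max × e^(−kτ) = 44.37 × 0.6980 ≈ 31.0 ng/mL

31.0 ng/mL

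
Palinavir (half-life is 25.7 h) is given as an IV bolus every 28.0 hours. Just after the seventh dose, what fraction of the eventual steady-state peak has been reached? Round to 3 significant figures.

0.995

k = ln 2 / 25.7 = 0.02697 h⁻¹
f_n = 1 − e^(−nkτ) = 1 − e^(−7 × 0.02697 × 28.0) = 1 − e^(−5.286) = 1 − 0.005061 ≈ 0.995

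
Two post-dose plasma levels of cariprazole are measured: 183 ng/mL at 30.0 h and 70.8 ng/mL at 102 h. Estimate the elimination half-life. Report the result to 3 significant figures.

52.6 hours

k = ln(C₁/C₂) / (t₂ − t₁) = ln(183/70.8) / (102 − 30.0)
  = 0.9496 / 72.00 = 0.01319 h⁻¹
t½ = ln 2 / k = ln 2 / 0.01319 ≈ 52.6 hours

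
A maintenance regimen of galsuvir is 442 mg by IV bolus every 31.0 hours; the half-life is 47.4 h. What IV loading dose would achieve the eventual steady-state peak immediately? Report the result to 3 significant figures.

k = ln 2 / 47.4 = 0.01462 h⁻¹
Accumulation ratio R = 1 / (1 − e^(−kτ)) = 1 / (1 − e^(−0.01462×31.0)) = 1 / (1 − 0.6355) = 2.744
Loading dose = maintenance dose × R = 442 × 2.744 ≈ 1210 mg

1210 mg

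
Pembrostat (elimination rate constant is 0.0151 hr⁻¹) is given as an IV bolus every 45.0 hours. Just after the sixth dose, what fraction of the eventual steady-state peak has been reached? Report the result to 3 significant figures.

f_n = 1 − e^(−nkτ) = 1 − e^(−6 × 0.01510 × 45.0) = 1 − e^(−4.077) = 1 − 0.01696 ≈ 0.983

0.983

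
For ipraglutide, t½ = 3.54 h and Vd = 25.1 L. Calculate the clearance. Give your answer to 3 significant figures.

4.91 L/h

k = ln 2 / t½ = ln 2 / 3.54 = 0.1958 h⁻¹
CL = k · V = 0.1958 × 25.1 ≈ 4.91 L/h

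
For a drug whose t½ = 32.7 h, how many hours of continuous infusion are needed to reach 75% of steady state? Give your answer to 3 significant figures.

k = ln 2 / 32.7 = 0.02120 h⁻¹
f = 1 − e^(−kt)  ⇒  t = −ln(1 − f) / k
t = −ln(1 − 0.75) / 0.02120 = 1.386 / 0.02120 ≈ 65.4 hours

65.4 hours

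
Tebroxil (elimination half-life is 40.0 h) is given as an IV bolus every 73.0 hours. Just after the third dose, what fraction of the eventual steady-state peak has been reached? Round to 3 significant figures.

0.978

k = ln 2 / 40.0 = 0.01733 h⁻¹
f_n = 1 − e^(−nkτ) = 1 − e^(−3 × 0.01733 × 73.0) = 1 − e^(−3.795) = 1 − 0.02248 ≈ 0.978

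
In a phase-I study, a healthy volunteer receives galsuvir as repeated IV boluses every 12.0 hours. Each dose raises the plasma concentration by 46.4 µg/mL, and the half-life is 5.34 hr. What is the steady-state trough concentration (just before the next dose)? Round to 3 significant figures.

12.4 µg/mL

k = ln 2 / 5.34 = 0.1298 hr⁻¹
Fraction remaining after one interval: e^(−kτ) = e^(−0.1298 × 12.0) = 0.2106
R = 1 / (1 − 0.2106) = 1.267
Css,max = 46.4 × 1.267 = 58.78 µg/mL
Css,min = Css,max × e^(−kτ) = 58.78 × 0.2106 ≈ 12.4 µg/mL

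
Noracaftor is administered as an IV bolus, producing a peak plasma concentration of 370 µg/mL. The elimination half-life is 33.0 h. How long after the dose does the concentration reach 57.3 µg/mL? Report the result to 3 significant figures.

k = ln 2 / 33.0 = 0.02100 h⁻¹
C(t) = C₀ e^(−kt)  ⇒  t = ln(C₀/C) / k
t = ln(370/57.3) / 0.02100 = 1.865 / 0.02100 ≈ 88.8 hours

88.8 hours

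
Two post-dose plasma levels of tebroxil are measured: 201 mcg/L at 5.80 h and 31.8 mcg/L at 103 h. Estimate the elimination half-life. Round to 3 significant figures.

36.5 hours

k = ln(C₁/C₂) / (t₂ − t₁) = ln(201/31.8) / (103 − 5.80)
  = 1.844 / 97.20 = 0.01897 h⁻¹
t½ = ln 2 / k = ln 2 / 0.01897 ≈ 36.5 hours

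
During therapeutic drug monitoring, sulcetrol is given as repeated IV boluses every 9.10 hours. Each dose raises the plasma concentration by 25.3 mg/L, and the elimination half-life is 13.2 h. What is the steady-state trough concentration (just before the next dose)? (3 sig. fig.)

k = ln 2 / 13.2 = 0.05251 h⁻¹
Fraction remaining after one interval: e^(−kτ) = e^(−0.05251 × 9.10) = 0.6201
R = 1 / (1 − 0.6201) = 2.632
Css,max = 25.3 × 2.632 = 66.60 mg/L
Css,min = Css,max × e^(−kτ) = 66.60 × 0.6201 ≈ 41.3 mg/L

41.3 mg/L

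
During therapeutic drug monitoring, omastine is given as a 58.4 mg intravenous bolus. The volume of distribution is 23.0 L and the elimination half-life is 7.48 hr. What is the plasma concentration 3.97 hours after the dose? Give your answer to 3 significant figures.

C₀ = dose / V = 58.4 / 23.0 = 2.539 mg/L
k = ln 2 / 7.48 = 0.09267 hr⁻¹
C(t) = C₀ e^(−kt) = 2.539 × e^(−0.09267 × 3.97) = 2.539 × e^(−0.3679) = 2.539 × 0.6922 ≈ 1.76 mg/L

1.76 mg/L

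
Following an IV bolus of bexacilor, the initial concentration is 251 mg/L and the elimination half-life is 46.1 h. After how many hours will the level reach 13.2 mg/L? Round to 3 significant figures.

k = ln 2 / 46.1 = 0.01504 h⁻¹
C(t) = C₀ e^(−kt)  ⇒  t = ln(C₀/C) / k
t = ln(251/13.2) / 0.01504 = 2.945 / 0.01504 ≈ 196 hours

196 hours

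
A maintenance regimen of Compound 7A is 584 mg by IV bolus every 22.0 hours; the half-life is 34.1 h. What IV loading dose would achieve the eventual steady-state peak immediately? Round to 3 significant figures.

k = ln 2 / 34.1 = 0.02033 h⁻¹
Accumulation ratio R = 1 / (1 − e^(−kτ)) = 1 / (1 − e^(−0.02033×22.0)) = 1 / (1 − 0.6394) = 2.773
Loading dose = maintenance dose × R = 584 × 2.773 ≈ 1620 mg

1620 mg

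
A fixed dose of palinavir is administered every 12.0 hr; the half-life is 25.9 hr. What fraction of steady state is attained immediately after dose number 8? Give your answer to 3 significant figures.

k = ln 2 / 25.9 = 0.02676 hr⁻¹
f_n = 1 − e^(−nkτ) = 1 − e^(−8 × 0.02676 × 12.0) = 1 − e^(−2.569) = 1 − 0.07660 ≈ 0.923

0.923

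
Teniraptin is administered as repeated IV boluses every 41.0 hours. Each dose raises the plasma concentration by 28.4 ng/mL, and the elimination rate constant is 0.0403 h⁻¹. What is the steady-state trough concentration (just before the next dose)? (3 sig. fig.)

6.73 ng/mL

Fraction remaining after one interval: e^(−kτ) = e^(−0.04030 × 41.0) = 0.1916
R = 1 / (1 − 0.1916) = 1.237
Css,max = 28.4 × 1.237 = 35.13 ng/mL
Css,min = Css,max × e^(−kτ) = 35.13 × 0.1916 ≈ 6.73 ng/mL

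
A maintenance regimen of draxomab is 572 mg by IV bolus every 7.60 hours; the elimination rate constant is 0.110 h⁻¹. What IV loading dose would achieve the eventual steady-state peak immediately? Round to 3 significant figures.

1010 mg

Accumulation ratio R = 1 / (1 − e^(−kτ)) = 1 / (1 − e^(−0.1100×7.60)) = 1 / (1 − 0.4334) = 1.765
Loading dose = maintenance dose × R = 572 × 1.765 ≈ 1010 mg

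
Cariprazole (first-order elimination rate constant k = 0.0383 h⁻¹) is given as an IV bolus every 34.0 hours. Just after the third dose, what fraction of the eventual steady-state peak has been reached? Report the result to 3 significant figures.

f_n = 1 − e^(−nkτ) = 1 − e^(−3 × 0.03830 × 34.0) = 1 − e^(−3.907) = 1 − 0.02011 ≈ 0.980

0.980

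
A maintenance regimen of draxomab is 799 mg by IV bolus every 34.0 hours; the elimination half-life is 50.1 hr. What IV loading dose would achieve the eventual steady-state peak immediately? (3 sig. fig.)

k = ln 2 / 50.1 = 0.01384 hr⁻¹
Accumulation ratio R = 1 / (1 − e^(−kτ)) = 1 / (1 − e^(−0.01384×34.0)) = 1 / (1 − 0.6248) = 2.665
Loading dose = maintenance dose × R = 799 × 2.665 ≈ 2130 mg

2130 mg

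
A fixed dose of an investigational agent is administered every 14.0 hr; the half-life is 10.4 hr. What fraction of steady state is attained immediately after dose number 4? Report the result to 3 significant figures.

k = ln 2 / 10.4 = 0.06665 hr⁻¹
f_n = 1 − e^(−nkτ) = 1 − e^(−4 × 0.06665 × 14.0) = 1 − e^(−3.732) = 1 − 0.02394 ≈ 0.976

0.976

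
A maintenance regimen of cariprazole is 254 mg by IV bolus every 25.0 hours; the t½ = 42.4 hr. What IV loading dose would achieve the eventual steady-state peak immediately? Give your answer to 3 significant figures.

757 mg

k = ln 2 / 42.4 = 0.01635 hr⁻¹
Accumulation ratio R = 1 / (1 − e^(−kτ)) = 1 / (1 − e^(−0.01635×25.0)) = 1 / (1 − 0.6645) = 2.981
Loading dose = maintenance dose × R = 254 × 2.981 ≈ 757 mg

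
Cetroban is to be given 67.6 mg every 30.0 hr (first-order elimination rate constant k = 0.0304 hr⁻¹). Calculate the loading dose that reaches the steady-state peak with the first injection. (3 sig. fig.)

Accumulation ratio R = 1 / (1 − e^(−kτ)) = 1 / (1 − e^(−0.03040×30.0)) = 1 / (1 − 0.4017) = 1.671
Loading dose = maintenance dose × R = 67.6 × 1.671 ≈ 113 mg

113 mg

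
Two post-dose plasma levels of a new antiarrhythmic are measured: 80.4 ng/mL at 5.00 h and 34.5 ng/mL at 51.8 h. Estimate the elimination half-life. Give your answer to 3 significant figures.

38.3 hours

k = ln(C₁/C₂) / (t₂ − t₁) = ln(80.4/34.5) / (51.8 − 5.00)
  = 0.8461 / 46.80 = 0.01808 h⁻¹
t½ = ln 2 / k = ln 2 / 0.01808 ≈ 38.3 hours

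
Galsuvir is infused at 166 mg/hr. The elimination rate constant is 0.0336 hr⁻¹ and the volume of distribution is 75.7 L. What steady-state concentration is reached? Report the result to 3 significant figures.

CL = k · V = 0.0336 × 75.7 = 2.544 L/hr
Css = rate / CL = 166 / 2.544 ≈ 65.3 mg/L

65.3 mg/L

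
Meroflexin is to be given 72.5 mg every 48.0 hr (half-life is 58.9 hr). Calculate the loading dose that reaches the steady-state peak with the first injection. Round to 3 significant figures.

168 mg

k = ln 2 / 58.9 = 0.01177 hr⁻¹
Accumulation ratio R = 1 / (1 − e^(−kτ)) = 1 / (1 − e^(−0.01177×48.0)) = 1 / (1 − 0.5684) = 2.317
Loading dose = maintenance dose × R = 72.5 × 2.317 ≈ 168 mg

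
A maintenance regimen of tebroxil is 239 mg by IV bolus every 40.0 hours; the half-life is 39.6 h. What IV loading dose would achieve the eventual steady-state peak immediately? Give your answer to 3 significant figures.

k = ln 2 / 39.6 = 0.01750 h⁻¹
Accumulation ratio R = 1 / (1 − e^(−kτ)) = 1 / (1 − e^(−0.01750×40.0)) = 1 / (1 − 0.4965) = 1.986
Loading dose = maintenance dose × R = 239 × 1.986 ≈ 475 mg

475 mg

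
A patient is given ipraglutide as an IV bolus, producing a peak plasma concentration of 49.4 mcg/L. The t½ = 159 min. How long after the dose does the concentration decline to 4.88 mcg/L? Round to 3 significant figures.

531 minutes

k = ln 2 / 159 = 0.004359 min⁻¹
C(t) = C₀ e^(−kt)  ⇒  t = ln(C₀/C) / k
t = ln(49.4/4.88) / 0.004359 = 2.315 / 0.004359 ≈ 531 minutes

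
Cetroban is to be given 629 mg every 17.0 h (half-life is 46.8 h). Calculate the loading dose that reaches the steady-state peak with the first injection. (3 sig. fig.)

2830 mg

k = ln 2 / 46.8 = 0.01481 h⁻¹
Accumulation ratio R = 1 / (1 − e^(−kτ)) = 1 / (1 − e^(−0.01481×17.0)) = 1 / (1 − 0.7774) = 4.493
Loading dose = maintenance dose × R = 629 × 4.493 ≈ 2830 mg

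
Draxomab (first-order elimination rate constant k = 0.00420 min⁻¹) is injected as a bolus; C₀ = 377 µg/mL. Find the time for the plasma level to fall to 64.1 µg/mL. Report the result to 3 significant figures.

C(t) = C₀ e^(−kt)  ⇒  t = ln(C₀/C) / k
t = ln(377/64.1) / 0.004200 = 1.772 / 0.004200 ≈ 422 minutes

422 minutes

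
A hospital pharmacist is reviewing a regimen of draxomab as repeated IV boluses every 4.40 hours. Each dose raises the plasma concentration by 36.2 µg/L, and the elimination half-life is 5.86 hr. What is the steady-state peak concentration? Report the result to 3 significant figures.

k = ln 2 / 5.86 = 0.1183 hr⁻¹
Fraction remaining after one interval: e^(−kτ) = e^(−0.1183 × 4.40) = 0.5943
R = 1 / (1 − 0.5943) = 2.465
Css,max = 36.2 × 2.465 ≈ 89.2 µg/L

89.2 µg/L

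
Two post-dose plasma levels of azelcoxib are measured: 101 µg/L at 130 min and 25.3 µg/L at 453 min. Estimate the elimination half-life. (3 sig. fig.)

k = ln(C₁/C₂) / (t₂ − t₁) = ln(101/25.3) / (453 − 130)
  = 1.384 / 323.0 = 0.004286 min⁻¹
t½ = ln 2 / k = ln 2 / 0.004286 ≈ 162 minutes

162 minutes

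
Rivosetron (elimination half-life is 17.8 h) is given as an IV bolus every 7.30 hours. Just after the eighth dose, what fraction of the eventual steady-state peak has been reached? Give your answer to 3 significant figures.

k = ln 2 / 17.8 = 0.03894 h⁻¹
f_n = 1 − e^(−nkτ) = 1 − e^(−8 × 0.03894 × 7.30) = 1 − e^(−2.274) = 1 − 0.1029 ≈ 0.897

0.897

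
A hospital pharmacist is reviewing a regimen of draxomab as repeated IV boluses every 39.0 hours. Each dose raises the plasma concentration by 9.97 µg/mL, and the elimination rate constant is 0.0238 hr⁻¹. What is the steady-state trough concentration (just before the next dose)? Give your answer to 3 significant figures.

6.52 µg/mL

Fraction remaining after one interval: e^(−kτ) = e^(−0.02380 × 39.0) = 0.3953
R = 1 / (1 − 0.3953) = 1.654
Css,max = 9.97 × 1.654 = 16.49 µg/mL
Css,min = Css,max × e^(−kτ) = 16.49 × 0.3953 ≈ 6.52 µg/mL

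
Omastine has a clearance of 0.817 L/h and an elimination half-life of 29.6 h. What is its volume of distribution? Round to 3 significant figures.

34.9 L

k = ln 2 / t½ = ln 2 / 29.6 = 0.02342 h⁻¹
V = CL / k = 0.817 / 0.02342 ≈ 34.9 L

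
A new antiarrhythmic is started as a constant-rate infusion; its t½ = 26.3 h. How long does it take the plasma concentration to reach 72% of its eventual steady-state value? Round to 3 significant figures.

k = ln 2 / 26.3 = 0.02636 h⁻¹
f = 1 − e^(−kt)  ⇒  t = −ln(1 − f) / k
t = −ln(1 − 0.72) / 0.02636 = 1.273 / 0.02636 ≈ 48.3 hours

48.3 hours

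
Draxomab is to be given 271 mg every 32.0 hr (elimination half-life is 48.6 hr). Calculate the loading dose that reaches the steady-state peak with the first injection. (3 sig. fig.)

740 mg

k = ln 2 / 48.6 = 0.01426 hr⁻¹
Accumulation ratio R = 1 / (1 − e^(−kτ)) = 1 / (1 − e^(−0.01426×32.0)) = 1 / (1 − 0.6336) = 2.729
Loading dose = maintenance dose × R = 271 × 2.729 ≈ 740 mg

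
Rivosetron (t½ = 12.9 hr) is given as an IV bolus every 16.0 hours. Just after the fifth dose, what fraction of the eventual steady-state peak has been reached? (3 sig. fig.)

k = ln 2 / 12.9 = 0.05373 hr⁻¹
f_n = 1 − e^(−nkτ) = 1 − e^(−5 × 0.05373 × 16.0) = 1 − e^(−4.299) = 1 − 0.01359 ≈ 0.986

0.986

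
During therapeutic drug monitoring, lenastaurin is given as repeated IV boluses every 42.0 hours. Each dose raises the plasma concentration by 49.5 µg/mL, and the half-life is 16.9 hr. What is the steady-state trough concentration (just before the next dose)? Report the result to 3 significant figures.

10.8 µg/mL

k = ln 2 / 16.9 = 0.04101 hr⁻¹
Fraction remaining after one interval: e^(−kτ) = e^(−0.04101 × 42.0) = 0.1786
R = 1 / (1 − 0.1786) = 1.217
Css,max = 49.5 × 1.217 = 60.26 µg/mL
Css,min = Css,max × e^(−kτ) = 60.26 × 0.1786 ≈ 10.8 µg/mL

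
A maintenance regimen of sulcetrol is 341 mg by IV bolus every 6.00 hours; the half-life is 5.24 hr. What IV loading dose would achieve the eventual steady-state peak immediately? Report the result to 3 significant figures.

k = ln 2 / 5.24 = 0.1323 hr⁻¹
Accumulation ratio R = 1 / (1 − e^(−kτ)) = 1 / (1 − e^(−0.1323×6.00)) = 1 / (1 − 0.4522) = 1.825
Loading dose = maintenance dose × R = 341 × 1.825 ≈ 622 mg

622 mg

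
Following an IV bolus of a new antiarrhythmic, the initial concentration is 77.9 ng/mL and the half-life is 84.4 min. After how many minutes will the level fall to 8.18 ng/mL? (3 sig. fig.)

k = ln 2 / 84.4 = 0.008213 min⁻¹
C(t) = C₀ e^(−kt)  ⇒  t = ln(C₀/C) / k
t = ln(77.9/8.18) / 0.008213 = 2.254 / 0.008213 ≈ 274 minutes

274 minutes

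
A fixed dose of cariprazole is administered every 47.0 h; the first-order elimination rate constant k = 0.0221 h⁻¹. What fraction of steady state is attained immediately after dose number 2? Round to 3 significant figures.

f_n = 1 − e^(−nkτ) = 1 − e^(−2 × 0.02210 × 47.0) = 1 − e^(−2.077) = 1 − 0.1253 ≈ 0.875

0.875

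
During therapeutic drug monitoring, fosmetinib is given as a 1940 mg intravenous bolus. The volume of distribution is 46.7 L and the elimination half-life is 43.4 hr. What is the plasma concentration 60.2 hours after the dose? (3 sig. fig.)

C₀ = dose / V = 1940 / 46.7 = 41.54 mg/L
k = ln 2 / 43.4 = 0.01597 hr⁻¹
C(t) = C₀ e^(−kt) = 41.54 × e^(−0.01597 × 60.2) = 41.54 × e^(−0.9615) = 41.54 × 0.3823 ≈ 15.9 mg/L

15.9 mg/L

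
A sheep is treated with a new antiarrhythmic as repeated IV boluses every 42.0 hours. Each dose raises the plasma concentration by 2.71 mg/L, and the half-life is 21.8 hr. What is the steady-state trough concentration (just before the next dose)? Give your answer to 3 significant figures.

k = ln 2 / 21.8 = 0.03180 hr⁻¹
Fraction remaining after one interval: e^(−kτ) = e^(−0.03180 × 42.0) = 0.2630
R = 1 / (1 − 0.2630) = 1.357
Css,max = 2.71 × 1.357 = 3.677 mg/L
Css,min = Css,max × e^(−kτ) = 3.677 × 0.2630 ≈ 0.967 mg/L

0.967 mg/L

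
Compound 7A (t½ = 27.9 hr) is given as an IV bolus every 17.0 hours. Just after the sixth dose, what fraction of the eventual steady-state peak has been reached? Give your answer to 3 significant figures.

k = ln 2 / 27.9 = 0.02484 hr⁻¹
f_n = 1 − e^(−nkτ) = 1 − e^(−6 × 0.02484 × 17.0) = 1 − e^(−2.534) = 1 − 0.07933 ≈ 0.921

0.921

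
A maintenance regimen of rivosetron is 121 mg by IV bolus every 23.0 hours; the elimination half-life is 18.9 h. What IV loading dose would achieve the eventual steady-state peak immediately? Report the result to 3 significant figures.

k = ln 2 / 18.9 = 0.03667 h⁻¹
Accumulation ratio R = 1 / (1 − e^(−kτ)) = 1 / (1 − e^(−0.03667×23.0)) = 1 / (1 − 0.4302) = 1.755
Loading dose = maintenance dose × R = 121 × 1.755 ≈ 212 mg

212 mg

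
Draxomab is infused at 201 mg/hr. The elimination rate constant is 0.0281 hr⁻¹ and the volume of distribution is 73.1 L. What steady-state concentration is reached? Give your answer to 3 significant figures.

97.9 µg/mL

CL = k · V = 0.0281 × 73.1 = 2.054 L/hr
Css = rate / CL = 201 / 2.054 ≈ 97.9 µg/mL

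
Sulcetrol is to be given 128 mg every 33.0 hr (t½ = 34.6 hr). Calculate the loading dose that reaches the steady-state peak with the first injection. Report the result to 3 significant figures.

265 mg

k = ln 2 / 34.6 = 0.02003 hr⁻¹
Accumulation ratio R = 1 / (1 − e^(−kτ)) = 1 / (1 − e^(−0.02003×33.0)) = 1 / (1 − 0.5163) = 2.067
Loading dose = maintenance dose × R = 128 × 2.067 ≈ 265 mg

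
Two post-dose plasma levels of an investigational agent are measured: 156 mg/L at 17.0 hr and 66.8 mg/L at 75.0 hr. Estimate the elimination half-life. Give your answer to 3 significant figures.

47.4 hours

k = ln(C₁/C₂) / (t₂ − t₁) = ln(156/66.8) / (75.0 − 17.0)
  = 0.8482 / 58.00 = 0.01462 hr⁻¹
t½ = ln 2 / k = ln 2 / 0.01462 ≈ 47.4 hours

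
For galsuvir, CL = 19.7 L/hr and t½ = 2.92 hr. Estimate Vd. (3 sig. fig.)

k = ln 2 / t½ = ln 2 / 2.92 = 0.2374 hr⁻¹
V = CL / k = 19.7 / 0.2374 ≈ 83.0 L

83.0 L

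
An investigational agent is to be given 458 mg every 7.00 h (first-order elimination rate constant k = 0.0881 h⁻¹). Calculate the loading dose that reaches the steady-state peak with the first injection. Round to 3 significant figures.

Accumulation ratio R = 1 / (1 − e^(−kτ)) = 1 / (1 − e^(−0.08810×7.00)) = 1 / (1 − 0.5397) = 2.173
Loading dose = maintenance dose × R = 458 × 2.173 ≈ 995 mg

995 mg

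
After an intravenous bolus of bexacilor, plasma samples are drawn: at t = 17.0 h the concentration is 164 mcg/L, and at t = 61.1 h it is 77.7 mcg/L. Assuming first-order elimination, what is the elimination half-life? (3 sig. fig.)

k = ln(C₁/C₂) / (t₂ − t₁) = ln(164/77.7) / (61.1 − 17.0)
  = 0.7470 / 44.10 = 0.01694 h⁻¹
t½ = ln 2 / k = ln 2 / 0.01694 ≈ 40.9 hours

40.9 hours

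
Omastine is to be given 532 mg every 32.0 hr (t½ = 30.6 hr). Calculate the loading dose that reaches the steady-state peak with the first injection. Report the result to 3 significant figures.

1030 mg

k = ln 2 / 30.6 = 0.02265 hr⁻¹
Accumulation ratio R = 1 / (1 − e^(−kτ)) = 1 / (1 − e^(−0.02265×32.0)) = 1 / (1 − 0.4844) = 1.939
Loading dose = maintenance dose × R = 532 × 1.939 ≈ 1030 mg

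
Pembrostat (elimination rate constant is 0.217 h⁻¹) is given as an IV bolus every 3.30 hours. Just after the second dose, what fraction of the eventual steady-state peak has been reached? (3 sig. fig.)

f_n = 1 − e^(−nkτ) = 1 − e^(−2 × 0.2170 × 3.30) = 1 − e^(−1.432) = 1 − 0.2388 ≈ 0.761

0.761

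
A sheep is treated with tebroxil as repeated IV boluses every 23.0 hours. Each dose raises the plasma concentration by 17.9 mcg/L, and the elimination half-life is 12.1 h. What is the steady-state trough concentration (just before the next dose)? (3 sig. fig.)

6.55 mcg/L

k = ln 2 / 12.1 = 0.05728 h⁻¹
Fraction remaining after one interval: e^(−kτ) = e^(−0.05728 × 23.0) = 0.2678
R = 1 / (1 − 0.2678) = 1.366
Css,max = 17.9 × 1.366 = 24.45 mcg/L
Css,min = Css,max × e^(−kτ) = 24.45 × 0.2678 ≈ 6.55 mcg/L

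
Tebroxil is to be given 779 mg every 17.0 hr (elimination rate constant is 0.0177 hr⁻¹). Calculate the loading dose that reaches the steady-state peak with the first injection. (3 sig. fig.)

3000 mg

Accumulation ratio R = 1 / (1 − e^(−kτ)) = 1 / (1 − e^(−0.01770×17.0)) = 1 / (1 − 0.7402) = 3.848
Loading dose = maintenance dose × R = 779 × 3.848 ≈ 3000 mg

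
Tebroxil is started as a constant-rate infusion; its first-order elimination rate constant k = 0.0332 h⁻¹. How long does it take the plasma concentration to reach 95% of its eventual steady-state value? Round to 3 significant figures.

90.2 hours

f = 1 − e^(−kt)  ⇒  t = −ln(1 − f) / k
t = −ln(1 − 0.95) / 0.03320 = 2.996 / 0.03320 ≈ 90.2 hours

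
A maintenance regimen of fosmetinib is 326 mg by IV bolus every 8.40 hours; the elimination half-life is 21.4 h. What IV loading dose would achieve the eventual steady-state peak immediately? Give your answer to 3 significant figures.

k = ln 2 / 21.4 = 0.03239 h⁻¹
Accumulation ratio R = 1 / (1 − e^(−kτ)) = 1 / (1 − e^(−0.03239×8.40)) = 1 / (1 − 0.7618) = 4.198
Loading dose = maintenance dose × R = 326 × 4.198 ≈ 1370 mg

1370 mg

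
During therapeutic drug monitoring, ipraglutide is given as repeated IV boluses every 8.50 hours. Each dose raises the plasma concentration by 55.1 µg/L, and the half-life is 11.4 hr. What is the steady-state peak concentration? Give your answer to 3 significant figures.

137 µg/L

k = ln 2 / 11.4 = 0.06080 hr⁻¹
Fraction remaining after one interval: e^(−kτ) = e^(−0.06080 × 8.50) = 0.5964
R = 1 / (1 − 0.5964) = 2.478
Css,max = 55.1 × 2.478 ≈ 137 µg/L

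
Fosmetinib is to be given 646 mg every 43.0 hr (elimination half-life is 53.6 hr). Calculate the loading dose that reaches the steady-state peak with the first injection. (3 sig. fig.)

k = ln 2 / 53.6 = 0.01293 hr⁻¹
Accumulation ratio R = 1 / (1 − e^(−kτ)) = 1 / (1 − e^(−0.01293×43.0)) = 1 / (1 − 0.5735) = 2.344
Loading dose = maintenance dose × R = 646 × 2.344 ≈ 1510 mg

1510 mg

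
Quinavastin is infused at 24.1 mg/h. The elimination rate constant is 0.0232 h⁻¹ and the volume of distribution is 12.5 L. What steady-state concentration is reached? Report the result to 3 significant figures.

CL = k · V = 0.0232 × 12.5 = 0.2900 L/h
Css = rate / CL = 24.1 / 0.2900 ≈ 83.1 mg/L

83.1 mg/L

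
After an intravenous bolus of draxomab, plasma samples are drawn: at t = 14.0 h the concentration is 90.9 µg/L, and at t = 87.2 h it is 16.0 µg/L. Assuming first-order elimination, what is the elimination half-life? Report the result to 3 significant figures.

29.2 hours

k = ln(C₁/C₂) / (t₂ − t₁) = ln(90.9/16.0) / (87.2 − 14.0)
  = 1.737 / 73.20 = 0.02373 h⁻¹
t½ = ln 2 / k = ln 2 / 0.02373 ≈ 29.2 hours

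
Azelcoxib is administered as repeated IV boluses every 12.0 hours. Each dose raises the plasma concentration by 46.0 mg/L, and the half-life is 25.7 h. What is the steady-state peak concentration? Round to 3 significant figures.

k = ln 2 / 25.7 = 0.02697 h⁻¹
Fraction remaining after one interval: e^(−kτ) = e^(−0.02697 × 12.0) = 0.7235
R = 1 / (1 − 0.7235) = 3.617
Css,max = 46.0 × 3.617 ≈ 166 mg/L

166 mg/L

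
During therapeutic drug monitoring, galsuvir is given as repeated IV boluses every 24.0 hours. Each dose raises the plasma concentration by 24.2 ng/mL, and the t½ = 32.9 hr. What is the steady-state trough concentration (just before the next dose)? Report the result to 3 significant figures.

36.8 ng/mL

k = ln 2 / 32.9 = 0.02107 hr⁻¹
Fraction remaining after one interval: e^(−kτ) = e^(−0.02107 × 24.0) = 0.6031
R = 1 / (1 − 0.6031) = 2.520
Css,max = 24.2 × 2.520 = 60.98 ng/mL
Css,min = Css,max × e^(−kτ) = 60.98 × 0.6031 ≈ 36.8 ng/mL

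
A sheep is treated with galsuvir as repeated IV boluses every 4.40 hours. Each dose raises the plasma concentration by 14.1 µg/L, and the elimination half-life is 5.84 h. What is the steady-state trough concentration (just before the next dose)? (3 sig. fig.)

20.6 µg/L

k = ln 2 / 5.84 = 0.1187 h⁻¹
Fraction remaining after one interval: e^(−kτ) = e^(−0.1187 × 4.40) = 0.5932
R = 1 / (1 − 0.5932) = 2.458
Css,max = 14.1 × 2.458 = 34.66 µg/L
Css,min = Css,max × e^(−kτ) = 34.66 × 0.5932 ≈ 20.6 µg/L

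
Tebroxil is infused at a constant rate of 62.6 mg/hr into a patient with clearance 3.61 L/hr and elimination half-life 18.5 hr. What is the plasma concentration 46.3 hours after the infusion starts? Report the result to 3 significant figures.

Css = rate / CL = 62.6 / 3.61 = 17.34 mg/L
k = ln 2 / 18.5 = 0.03747 hr⁻¹
C(t) = Css (1 − e^(−kt)) = 17.34 × (1 − e^(−1.735)) = 17.34 × 0.8236 ≈ 14.3 mg/L

14.3 mg/L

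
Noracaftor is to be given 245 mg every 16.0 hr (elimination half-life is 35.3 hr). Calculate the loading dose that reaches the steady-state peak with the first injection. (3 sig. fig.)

k = ln 2 / 35.3 = 0.01964 hr⁻¹
Accumulation ratio R = 1 / (1 − e^(−kτ)) = 1 / (1 − e^(−0.01964×16.0)) = 1 / (1 − 0.7304) = 3.709
Loading dose = maintenance dose × R = 245 × 3.709 ≈ 909 mg

909 mg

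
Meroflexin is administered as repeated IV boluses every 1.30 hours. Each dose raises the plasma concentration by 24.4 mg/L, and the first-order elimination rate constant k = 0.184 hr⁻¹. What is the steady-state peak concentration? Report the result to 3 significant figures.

115 mg/L

Fraction remaining after one interval: e^(−kτ) = e^(−0.1840 × 1.30) = 0.7873
R = 1 / (1 − 0.7873) = 4.701
Css,max = 24.4 × 4.701 ≈ 115 mg/L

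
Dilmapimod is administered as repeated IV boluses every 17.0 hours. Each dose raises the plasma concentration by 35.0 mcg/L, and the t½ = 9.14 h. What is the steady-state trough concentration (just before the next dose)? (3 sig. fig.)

k = ln 2 / 9.14 = 0.07584 h⁻¹
Fraction remaining after one interval: e^(−kτ) = e^(−0.07584 × 17.0) = 0.2755
R = 1 / (1 − 0.2755) = 1.380
Css,max = 35.0 × 1.380 = 48.31 mcg/L
Css,min = Css,max × e^(−kτ) = 48.31 × 0.2755 ≈ 13.3 mcg/L

13.3 mcg/L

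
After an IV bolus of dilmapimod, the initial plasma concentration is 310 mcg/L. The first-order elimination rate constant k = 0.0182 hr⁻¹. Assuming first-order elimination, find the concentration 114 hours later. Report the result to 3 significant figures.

C(t) = C₀ e^(−kt) = 310 × e^(−0.01820 × 114) = 310 × e^(−2.075) = 310 × 0.1256 ≈ 38.9 mcg/L

38.9 mcg/L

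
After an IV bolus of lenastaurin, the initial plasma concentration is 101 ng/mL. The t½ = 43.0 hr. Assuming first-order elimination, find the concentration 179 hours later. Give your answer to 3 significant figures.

5.64 ng/mL

k = ln 2 / 43.0 = 0.01612 hr⁻¹
179 hr is 4.163 half-lives, so C = 101 × (1/2)^4.163 = 101 × 0.05583 ≈ 5.64 ng/mL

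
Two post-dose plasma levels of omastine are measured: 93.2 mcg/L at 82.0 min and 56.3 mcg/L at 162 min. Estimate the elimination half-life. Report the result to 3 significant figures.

k = ln(C₁/C₂) / (t₂ − t₁) = ln(93.2/56.3) / (162 − 82.0)
  = 0.5041 / 80.00 = 0.006301 min⁻¹
t½ = ln 2 / k = ln 2 / 0.006301 ≈ 110 minutes

110 minutes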